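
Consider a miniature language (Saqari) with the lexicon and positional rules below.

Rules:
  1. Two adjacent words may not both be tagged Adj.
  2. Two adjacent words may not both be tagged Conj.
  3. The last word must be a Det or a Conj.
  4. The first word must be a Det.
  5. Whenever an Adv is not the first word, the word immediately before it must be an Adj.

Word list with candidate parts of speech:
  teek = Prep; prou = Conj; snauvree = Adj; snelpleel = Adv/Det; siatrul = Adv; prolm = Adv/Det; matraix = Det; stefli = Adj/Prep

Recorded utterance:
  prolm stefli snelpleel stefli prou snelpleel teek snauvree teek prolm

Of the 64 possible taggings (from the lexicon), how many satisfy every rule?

6

Candidates per position — 1:prolm {Adv,Det}; 2:stefli {Adj,Prep}; 3:snelpleel {Adv,Det}; 4:stefli {Adj,Prep}; 5:prou {Conj}; 6:snelpleel {Adv,Det}; 7:teek {Prep}; 8:snauvree {Adj}; 9:teek {Prep}; 10:prolm {Adv,Det}.
There are 64 candidate sequences in total.
Checking each against the rules leaves 6 sequences.
Count = 6.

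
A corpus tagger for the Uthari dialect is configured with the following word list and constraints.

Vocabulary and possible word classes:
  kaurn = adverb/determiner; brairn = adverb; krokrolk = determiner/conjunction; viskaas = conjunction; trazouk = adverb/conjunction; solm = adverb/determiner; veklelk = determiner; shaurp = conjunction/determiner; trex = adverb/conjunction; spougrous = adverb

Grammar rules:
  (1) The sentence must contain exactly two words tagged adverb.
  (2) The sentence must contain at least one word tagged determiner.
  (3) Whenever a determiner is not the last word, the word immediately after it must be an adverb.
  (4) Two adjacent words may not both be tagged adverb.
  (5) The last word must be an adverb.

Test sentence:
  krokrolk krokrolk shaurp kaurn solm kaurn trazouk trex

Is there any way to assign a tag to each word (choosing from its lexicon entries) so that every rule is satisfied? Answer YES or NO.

Candidates per position — 1:krokrolk {determiner,conjunction}; 2:krokrolk {determiner,conjunction}; 3:shaurp {conjunction,determiner}; 4:kaurn {adverb,determiner}; 5:solm {adverb,determiner}; 6:kaurn {adverb,determiner}; 7:trazouk {adverb,conjunction}; 8:trex {adverb,conjunction}.
Every candidate sequence violates at least one rule; no consistent tagging exists.

NO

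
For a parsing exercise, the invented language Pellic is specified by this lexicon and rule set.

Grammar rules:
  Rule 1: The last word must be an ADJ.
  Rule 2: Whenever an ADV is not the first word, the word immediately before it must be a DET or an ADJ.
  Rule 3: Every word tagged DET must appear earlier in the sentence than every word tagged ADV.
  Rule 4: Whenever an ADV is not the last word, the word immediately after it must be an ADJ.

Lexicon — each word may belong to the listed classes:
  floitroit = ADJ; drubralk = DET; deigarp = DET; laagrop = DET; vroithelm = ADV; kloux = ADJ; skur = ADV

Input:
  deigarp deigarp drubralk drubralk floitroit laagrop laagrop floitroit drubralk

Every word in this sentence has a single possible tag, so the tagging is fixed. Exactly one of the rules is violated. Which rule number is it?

1

Fixed tagging: DET DET DET DET ADJ DET DET ADJ DET.
Checking each rule: R1 fails, R2 ok, R3 ok, R4 ok.
Only rule 1 fails.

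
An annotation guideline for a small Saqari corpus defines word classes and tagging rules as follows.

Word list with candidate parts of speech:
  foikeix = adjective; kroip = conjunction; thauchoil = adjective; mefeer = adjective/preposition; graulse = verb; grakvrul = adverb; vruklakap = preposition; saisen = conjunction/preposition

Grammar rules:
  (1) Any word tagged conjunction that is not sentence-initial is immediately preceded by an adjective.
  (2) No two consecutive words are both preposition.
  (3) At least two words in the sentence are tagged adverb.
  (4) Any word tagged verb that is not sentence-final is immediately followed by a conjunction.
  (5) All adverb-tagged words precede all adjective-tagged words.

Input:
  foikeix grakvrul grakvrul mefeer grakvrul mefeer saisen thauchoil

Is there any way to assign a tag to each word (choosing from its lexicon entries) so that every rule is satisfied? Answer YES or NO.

Candidates per position — 1:foikeix {adjective}; 2:grakvrul {adverb}; 3:grakvrul {adverb}; 4:mefeer {adjective,preposition}; 5:grakvrul {adverb}; 6:mefeer {adjective,preposition}; 7:saisen {conjunction,preposition}; 8:thauchoil {adjective}.
Rule 5 cannot be satisfied by any choice of tags from the lexicon.
So there is no consistent tagging.

NO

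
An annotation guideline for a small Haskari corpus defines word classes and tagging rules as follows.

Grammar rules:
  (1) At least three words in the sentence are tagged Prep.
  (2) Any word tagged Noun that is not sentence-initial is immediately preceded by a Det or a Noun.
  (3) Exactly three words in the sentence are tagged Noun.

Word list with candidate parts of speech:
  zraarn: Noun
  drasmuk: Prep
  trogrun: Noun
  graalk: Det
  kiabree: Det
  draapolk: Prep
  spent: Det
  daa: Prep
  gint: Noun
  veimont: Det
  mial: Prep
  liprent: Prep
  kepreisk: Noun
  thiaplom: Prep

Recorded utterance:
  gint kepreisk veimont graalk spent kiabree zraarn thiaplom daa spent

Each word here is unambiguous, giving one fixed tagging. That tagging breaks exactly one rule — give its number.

1

Fixed tagging: Noun Noun Det Det Det Det Noun Prep Prep Det.
Rule check: R1 violated, R2 holds, R3 holds.
Only rule 1 fails.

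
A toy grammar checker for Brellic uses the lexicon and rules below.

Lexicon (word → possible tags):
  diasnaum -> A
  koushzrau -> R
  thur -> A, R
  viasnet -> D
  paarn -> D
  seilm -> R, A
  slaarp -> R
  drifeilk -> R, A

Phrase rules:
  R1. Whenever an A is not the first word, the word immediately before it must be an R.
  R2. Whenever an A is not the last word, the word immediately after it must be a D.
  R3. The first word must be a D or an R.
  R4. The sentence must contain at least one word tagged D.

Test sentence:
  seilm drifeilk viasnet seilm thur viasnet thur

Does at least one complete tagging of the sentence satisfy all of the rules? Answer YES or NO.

Candidates per position — 1:seilm {R,A}; 2:drifeilk {R,A}; 3:viasnet {D}; 4:seilm {R,A}; 5:thur {A,R}; 6:viasnet {D}; 7:thur {A,R}.
One satisfying assignment: R R D R R D R.
Checking: rule 1 ok; rule 2 ok; rule 3 ok; rule 4 ok.

YES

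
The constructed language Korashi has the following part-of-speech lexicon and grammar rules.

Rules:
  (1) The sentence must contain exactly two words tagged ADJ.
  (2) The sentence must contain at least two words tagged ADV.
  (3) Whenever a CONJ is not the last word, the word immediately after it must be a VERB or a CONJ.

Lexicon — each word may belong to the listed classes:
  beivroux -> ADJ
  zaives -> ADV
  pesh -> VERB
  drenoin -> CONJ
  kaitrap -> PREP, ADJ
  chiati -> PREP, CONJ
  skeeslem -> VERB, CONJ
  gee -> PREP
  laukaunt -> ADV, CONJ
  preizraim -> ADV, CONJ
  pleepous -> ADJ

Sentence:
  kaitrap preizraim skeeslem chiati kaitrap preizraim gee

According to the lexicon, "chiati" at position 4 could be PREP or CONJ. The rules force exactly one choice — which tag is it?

PREP

Candidates per position — 1:kaitrap {PREP,ADJ}; 2:preizraim {ADV,CONJ}; 3:skeeslem {VERB,CONJ}; 4:chiati {PREP,CONJ}; 5:kaitrap {PREP,ADJ}; 6:preizraim {ADV,CONJ}; 7:gee {PREP}.
At position 1, choosing PREP makes rule 1 impossible to satisfy; hence ADJ.
At position 2, choosing CONJ makes rule 2 impossible to satisfy; hence ADV.
At position 3, choosing CONJ makes rule 3 impossible to satisfy; hence VERB.
At position 4, choosing CONJ makes rule 3 impossible to satisfy; hence PREP.
At position 5, choosing PREP makes rule 1 impossible to satisfy; hence ADJ.
At position 6, choosing CONJ makes rule 2 impossible to satisfy; hence ADV.
The only consistent sequence is: ADJ ADV VERB PREP ADJ ADV PREP.
Checking: rule 1 satisfied; rule 2 satisfied; rule 3 satisfied.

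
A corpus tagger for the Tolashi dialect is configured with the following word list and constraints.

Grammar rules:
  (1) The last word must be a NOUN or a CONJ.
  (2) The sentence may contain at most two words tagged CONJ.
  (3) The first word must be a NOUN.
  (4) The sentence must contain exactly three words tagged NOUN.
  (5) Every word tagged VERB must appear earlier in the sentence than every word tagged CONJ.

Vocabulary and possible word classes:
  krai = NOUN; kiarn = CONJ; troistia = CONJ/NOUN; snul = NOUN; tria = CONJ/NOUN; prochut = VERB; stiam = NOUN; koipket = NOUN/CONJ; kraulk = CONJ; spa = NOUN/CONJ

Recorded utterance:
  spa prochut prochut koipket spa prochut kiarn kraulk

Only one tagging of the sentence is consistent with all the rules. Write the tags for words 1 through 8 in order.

NOUN VERB VERB NOUN NOUN VERB CONJ CONJ

Candidates per position — 1:spa {NOUN,CONJ}; 2:prochut {VERB}; 3:prochut {VERB}; 4:koipket {NOUN,CONJ}; 5:spa {NOUN,CONJ}; 6:prochut {VERB}; 7:kiarn {CONJ}; 8:kraulk {CONJ}.
If word 1 were CONJ, no tagging could satisfy rule 2; so word 1 is NOUN.
If word 4 were CONJ, no tagging could satisfy rule 2; so word 4 is NOUN.
If word 5 were CONJ, no tagging could satisfy rule 2; so word 5 is NOUN.
The unique satisfying tagging is: NOUN VERB VERB NOUN NOUN VERB CONJ CONJ.
Verifying each rule — rule 1 satisfied; rule 2 satisfied; rule 3 satisfied; rule 4 satisfied; rule 5 satisfied.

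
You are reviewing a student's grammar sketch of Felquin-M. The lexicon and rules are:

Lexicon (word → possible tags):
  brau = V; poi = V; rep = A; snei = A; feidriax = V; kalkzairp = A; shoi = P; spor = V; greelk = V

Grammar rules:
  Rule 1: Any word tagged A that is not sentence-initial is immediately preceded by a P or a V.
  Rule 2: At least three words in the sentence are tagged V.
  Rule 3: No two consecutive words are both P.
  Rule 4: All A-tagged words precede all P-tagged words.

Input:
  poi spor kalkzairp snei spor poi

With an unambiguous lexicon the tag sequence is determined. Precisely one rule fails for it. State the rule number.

1

Fixed tagging: V V A A V V.
Checking each rule: R1 fails, R2 ok, R3 ok, R4 ok.
Only rule 1 fails.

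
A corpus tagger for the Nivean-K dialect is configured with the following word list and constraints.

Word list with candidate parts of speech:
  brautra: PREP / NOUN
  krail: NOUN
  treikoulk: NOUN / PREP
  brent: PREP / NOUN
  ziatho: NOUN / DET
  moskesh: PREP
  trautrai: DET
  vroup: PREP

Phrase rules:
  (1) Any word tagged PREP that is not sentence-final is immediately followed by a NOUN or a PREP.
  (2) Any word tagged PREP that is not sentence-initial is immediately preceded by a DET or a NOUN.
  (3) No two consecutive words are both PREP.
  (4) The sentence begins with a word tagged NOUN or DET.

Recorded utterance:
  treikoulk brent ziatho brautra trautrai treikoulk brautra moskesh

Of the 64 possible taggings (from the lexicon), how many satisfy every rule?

Candidates per position — 1:treikoulk {NOUN,PREP}; 2:brent {PREP,NOUN}; 3:ziatho {NOUN,DET}; 4:brautra {PREP,NOUN}; 5:trautrai {DET}; 6:treikoulk {NOUN,PREP}; 7:brautra {PREP,NOUN}; 8:moskesh {PREP}.
There are 64 candidate sequences in total.
Checking each against the rules leaves 6 sequences.
Count = 6.

6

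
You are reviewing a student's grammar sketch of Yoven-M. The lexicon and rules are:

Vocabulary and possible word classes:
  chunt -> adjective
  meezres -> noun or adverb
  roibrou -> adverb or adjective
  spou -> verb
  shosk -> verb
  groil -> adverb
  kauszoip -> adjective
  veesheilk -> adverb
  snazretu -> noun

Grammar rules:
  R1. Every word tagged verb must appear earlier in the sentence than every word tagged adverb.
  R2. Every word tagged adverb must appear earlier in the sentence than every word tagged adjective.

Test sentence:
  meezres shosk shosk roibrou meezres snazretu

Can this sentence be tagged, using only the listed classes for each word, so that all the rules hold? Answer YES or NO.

YES

Candidates per position — 1:meezres {noun,adverb}; 2:shosk {verb}; 3:shosk {verb}; 4:roibrou {adverb,adjective}; 5:meezres {noun,adverb}; 6:snazretu {noun}.
One satisfying assignment: noun verb verb adjective noun noun.
Check: rule 1 ok; rule 2 ok.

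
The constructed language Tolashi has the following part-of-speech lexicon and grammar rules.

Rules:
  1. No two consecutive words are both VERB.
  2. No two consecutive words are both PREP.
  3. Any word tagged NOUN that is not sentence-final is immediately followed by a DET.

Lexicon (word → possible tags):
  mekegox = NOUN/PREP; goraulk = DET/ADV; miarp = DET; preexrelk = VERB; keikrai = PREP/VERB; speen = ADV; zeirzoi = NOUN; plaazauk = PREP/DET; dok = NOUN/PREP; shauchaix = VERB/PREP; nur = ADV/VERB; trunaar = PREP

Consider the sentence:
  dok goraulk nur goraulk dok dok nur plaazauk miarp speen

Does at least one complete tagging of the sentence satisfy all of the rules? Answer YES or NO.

Candidates per position — 1:dok {NOUN,PREP}; 2:goraulk {DET,ADV}; 3:nur {ADV,VERB}; 4:goraulk {DET,ADV}; 5:dok {NOUN,PREP}; 6:dok {NOUN,PREP}; 7:nur {ADV,VERB}; 8:plaazauk {PREP,DET}; 9:miarp {DET}; 10:speen {ADV}.
Every candidate sequence violates at least one rule; no consistent tagging exists.

NO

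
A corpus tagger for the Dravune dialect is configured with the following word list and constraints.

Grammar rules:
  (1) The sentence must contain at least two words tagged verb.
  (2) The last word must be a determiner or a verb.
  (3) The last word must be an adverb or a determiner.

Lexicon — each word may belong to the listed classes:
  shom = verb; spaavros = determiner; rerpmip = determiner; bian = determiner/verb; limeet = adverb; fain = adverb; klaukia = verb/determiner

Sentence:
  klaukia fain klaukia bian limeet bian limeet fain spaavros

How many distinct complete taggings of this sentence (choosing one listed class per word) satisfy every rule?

Candidates per position — 1:klaukia {verb,determiner}; 2:fain {adverb}; 3:klaukia {verb,determiner}; 4:bian {determiner,verb}; 5:limeet {adverb}; 6:bian {determiner,verb}; 7:limeet {adverb}; 8:fain {adverb}; 9:spaavros {determiner}.
There are 16 candidate sequences in total.
Checking each against the rules leaves 11 sequences.
Count = 11.

11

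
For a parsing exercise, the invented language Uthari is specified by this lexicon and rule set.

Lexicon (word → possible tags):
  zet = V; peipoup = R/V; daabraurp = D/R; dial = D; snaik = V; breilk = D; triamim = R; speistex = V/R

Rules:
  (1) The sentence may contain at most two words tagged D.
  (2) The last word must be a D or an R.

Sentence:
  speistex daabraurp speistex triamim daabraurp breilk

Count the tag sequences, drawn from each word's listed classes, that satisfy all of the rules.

Candidates per position — 1:speistex {V,R}; 2:daabraurp {D,R}; 3:speistex {V,R}; 4:triamim {R}; 5:daabraurp {D,R}; 6:breilk {D}.
There are 16 candidate sequences in total.
Checking each against the rules leaves 12 sequences.
Count = 12.

12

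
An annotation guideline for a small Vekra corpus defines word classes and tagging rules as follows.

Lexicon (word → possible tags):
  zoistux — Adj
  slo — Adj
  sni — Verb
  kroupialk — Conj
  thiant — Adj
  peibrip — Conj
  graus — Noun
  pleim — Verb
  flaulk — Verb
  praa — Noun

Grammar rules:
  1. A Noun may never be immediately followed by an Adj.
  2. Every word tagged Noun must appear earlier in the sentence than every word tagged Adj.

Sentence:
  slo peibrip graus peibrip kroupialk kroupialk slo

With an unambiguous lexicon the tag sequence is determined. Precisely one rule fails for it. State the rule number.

Fixed tagging: Adj Conj Noun Conj Conj Conj Adj.
Checking each rule: R1 holds, R2 violated.
Only rule 2 fails.

2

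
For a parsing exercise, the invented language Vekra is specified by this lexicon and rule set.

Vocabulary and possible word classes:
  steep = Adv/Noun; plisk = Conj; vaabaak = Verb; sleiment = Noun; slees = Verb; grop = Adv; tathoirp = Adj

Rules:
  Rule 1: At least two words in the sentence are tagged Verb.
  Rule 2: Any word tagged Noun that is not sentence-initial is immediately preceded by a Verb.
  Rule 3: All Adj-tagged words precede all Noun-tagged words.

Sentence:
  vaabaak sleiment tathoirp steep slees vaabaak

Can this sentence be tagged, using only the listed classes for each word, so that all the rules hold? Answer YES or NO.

NO

Candidates per position — 1:vaabaak {Verb}; 2:sleiment {Noun}; 3:tathoirp {Adj}; 4:steep {Adv,Noun}; 5:slees {Verb}; 6:vaabaak {Verb}.
Rule 3 cannot be satisfied by any choice of tags from the lexicon.
So there is no consistent tagging.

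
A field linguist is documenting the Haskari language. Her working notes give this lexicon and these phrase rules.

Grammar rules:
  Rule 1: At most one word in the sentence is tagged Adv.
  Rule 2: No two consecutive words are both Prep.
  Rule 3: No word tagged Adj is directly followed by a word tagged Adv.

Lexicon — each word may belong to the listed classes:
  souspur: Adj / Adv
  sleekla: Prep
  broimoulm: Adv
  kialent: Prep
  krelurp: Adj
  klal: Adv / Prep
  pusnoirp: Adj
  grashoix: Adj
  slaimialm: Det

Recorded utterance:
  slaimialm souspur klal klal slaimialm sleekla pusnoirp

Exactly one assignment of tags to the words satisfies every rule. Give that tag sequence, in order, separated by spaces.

Candidates per position — 1:slaimialm {Det}; 2:souspur {Adj,Adv}; 3:klal {Adv,Prep}; 4:klal {Adv,Prep}; 5:slaimialm {Det}; 6:sleekla {Prep}; 7:pusnoirp {Adj}.
The remaining ambiguous positions (2, 3, 4) are resolved jointly — only one combination satisfies every rule.
The unique satisfying tagging is: Det Adj Prep Adv Det Prep Adj.
Rule-by-rule: rule 1 holds; rule 2 holds; rule 3 holds.

Det Adj Prep Adv Det Prep Adj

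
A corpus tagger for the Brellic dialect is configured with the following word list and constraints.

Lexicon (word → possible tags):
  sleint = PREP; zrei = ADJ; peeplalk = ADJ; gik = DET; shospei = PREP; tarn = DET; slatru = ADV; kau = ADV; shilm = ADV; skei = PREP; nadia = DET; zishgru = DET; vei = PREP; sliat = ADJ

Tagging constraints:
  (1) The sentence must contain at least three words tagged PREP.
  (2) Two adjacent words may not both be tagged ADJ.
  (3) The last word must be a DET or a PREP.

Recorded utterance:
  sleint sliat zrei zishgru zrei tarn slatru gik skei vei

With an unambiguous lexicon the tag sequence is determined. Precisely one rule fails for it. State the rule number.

Fixed tagging: PREP ADJ ADJ DET ADJ DET ADV DET PREP PREP.
Rule check: R1 ✓, R2 ✗, R3 ✓.
Only rule 2 fails.

2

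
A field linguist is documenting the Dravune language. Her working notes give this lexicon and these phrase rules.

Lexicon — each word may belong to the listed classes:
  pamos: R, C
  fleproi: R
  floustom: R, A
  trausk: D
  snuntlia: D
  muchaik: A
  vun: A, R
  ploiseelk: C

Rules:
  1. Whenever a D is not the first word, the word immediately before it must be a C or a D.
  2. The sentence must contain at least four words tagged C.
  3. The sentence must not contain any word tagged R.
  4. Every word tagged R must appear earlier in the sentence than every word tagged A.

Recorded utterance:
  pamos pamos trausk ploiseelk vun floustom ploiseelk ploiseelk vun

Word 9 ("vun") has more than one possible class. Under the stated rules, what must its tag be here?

A

Candidates per position — 1:pamos {R,C}; 2:pamos {R,C}; 3:trausk {D}; 4:ploiseelk {C}; 5:vun {A,R}; 6:floustom {R,A}; 7:ploiseelk {C}; 8:ploiseelk {C}; 9:vun {A,R}.
Position 1: tagging it R would leave rule 3 unsatisfiable, so it must be C.
Position 2: tagging it R would leave rule 1 unsatisfiable, so it must be C.
Position 5: tagging it R would leave rule 3 unsatisfiable, so it must be A.
Position 6: tagging it R would leave rule 3 unsatisfiable, so it must be A.
Position 9: tagging it R would leave rule 3 unsatisfiable, so it must be A.
The unique satisfying tagging is: C C D C A A C C A.
Rule-by-rule: rule 1 satisfied; rule 2 satisfied; rule 3 satisfied; rule 4 satisfied.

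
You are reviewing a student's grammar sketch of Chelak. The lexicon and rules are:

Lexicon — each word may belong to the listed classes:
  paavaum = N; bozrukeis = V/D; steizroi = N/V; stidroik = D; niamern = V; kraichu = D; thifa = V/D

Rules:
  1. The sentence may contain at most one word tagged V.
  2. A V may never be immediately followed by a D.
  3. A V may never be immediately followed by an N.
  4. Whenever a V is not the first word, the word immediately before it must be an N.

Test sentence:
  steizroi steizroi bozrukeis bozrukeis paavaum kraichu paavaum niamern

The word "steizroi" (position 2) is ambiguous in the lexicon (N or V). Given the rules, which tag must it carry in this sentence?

Candidates per position — 1:steizroi {N,V}; 2:steizroi {N,V}; 3:bozrukeis {V,D}; 4:bozrukeis {V,D}; 5:paavaum {N}; 6:kraichu {D}; 7:paavaum {N}; 8:niamern {V}.
Position 1: V is ruled out by rule 1; that leaves N.
Position 2: V is ruled out by rule 1; that leaves N.
Position 3: V is ruled out by rule 1; that leaves D.
Position 4: V is ruled out by rule 1; that leaves D.
The unique satisfying tagging is: N N D D N D N V.
Checking: rule 1 satisfied; rule 2 satisfied; rule 3 satisfied; rule 4 satisfied.

N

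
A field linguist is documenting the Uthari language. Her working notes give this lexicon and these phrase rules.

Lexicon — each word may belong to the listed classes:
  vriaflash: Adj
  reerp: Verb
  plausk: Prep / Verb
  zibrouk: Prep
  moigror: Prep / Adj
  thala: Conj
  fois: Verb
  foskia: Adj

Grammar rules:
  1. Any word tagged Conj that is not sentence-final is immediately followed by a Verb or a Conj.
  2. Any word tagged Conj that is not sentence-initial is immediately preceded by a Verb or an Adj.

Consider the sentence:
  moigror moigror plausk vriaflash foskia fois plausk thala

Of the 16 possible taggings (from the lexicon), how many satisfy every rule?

Candidates per position — 1:moigror {Prep,Adj}; 2:moigror {Prep,Adj}; 3:plausk {Prep,Verb}; 4:vriaflash {Adj}; 5:foskia {Adj}; 6:fois {Verb}; 7:plausk {Prep,Verb}; 8:thala {Conj}.
There are 16 candidate sequences in total.
Checking each against the rules leaves 8 sequences.
Count = 8.

8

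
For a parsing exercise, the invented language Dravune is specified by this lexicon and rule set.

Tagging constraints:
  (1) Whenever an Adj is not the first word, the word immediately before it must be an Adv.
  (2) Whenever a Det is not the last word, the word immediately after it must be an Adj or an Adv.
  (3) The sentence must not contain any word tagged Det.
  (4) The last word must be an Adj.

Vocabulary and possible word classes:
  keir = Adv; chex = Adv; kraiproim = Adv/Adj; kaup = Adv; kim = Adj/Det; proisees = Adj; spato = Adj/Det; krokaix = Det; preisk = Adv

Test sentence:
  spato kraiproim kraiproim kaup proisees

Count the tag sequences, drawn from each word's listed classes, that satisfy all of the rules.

Candidates per position — 1:spato {Adj,Det}; 2:kraiproim {Adv,Adj}; 3:kraiproim {Adv,Adj}; 4:kaup {Adv}; 5:proisees {Adj}.
There are 8 candidate sequences in total.
The sequences that satisfy every rule: Adj Adv Adv Adv Adj; Adj Adv Adj Adv Adj.
Count = 2.

2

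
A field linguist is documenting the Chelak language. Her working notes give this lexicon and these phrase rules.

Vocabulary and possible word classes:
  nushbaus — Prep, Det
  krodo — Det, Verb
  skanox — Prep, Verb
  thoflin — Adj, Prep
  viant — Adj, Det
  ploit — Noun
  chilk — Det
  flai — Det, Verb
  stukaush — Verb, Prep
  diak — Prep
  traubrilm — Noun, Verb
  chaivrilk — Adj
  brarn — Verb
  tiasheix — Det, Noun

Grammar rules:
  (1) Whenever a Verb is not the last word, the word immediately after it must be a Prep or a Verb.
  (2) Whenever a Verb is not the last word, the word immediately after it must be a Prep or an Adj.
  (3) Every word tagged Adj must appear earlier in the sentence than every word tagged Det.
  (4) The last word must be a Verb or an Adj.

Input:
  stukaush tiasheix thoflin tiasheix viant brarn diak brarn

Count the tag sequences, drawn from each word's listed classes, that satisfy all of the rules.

8

Candidates per position — 1:stukaush {Verb,Prep}; 2:tiasheix {Det,Noun}; 3:thoflin {Adj,Prep}; 4:tiasheix {Det,Noun}; 5:viant {Adj,Det}; 6:brarn {Verb}; 7:diak {Prep}; 8:brarn {Verb}.
There are 32 candidate sequences in total.
Checking each against the rules leaves 8 sequences.
Count = 8.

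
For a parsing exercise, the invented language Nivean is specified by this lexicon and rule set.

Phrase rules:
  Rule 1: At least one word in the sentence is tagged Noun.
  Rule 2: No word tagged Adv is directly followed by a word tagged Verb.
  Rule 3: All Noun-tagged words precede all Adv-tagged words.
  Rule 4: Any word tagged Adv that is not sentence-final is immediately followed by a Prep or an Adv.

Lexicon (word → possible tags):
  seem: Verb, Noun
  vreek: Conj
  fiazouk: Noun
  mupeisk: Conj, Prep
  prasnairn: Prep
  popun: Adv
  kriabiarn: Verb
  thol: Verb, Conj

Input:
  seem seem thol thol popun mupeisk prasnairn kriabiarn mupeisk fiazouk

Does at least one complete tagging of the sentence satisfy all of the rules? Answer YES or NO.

NO

Candidates per position — 1:seem {Verb,Noun}; 2:seem {Verb,Noun}; 3:thol {Verb,Conj}; 4:thol {Verb,Conj}; 5:popun {Adv}; 6:mupeisk {Conj,Prep}; 7:prasnairn {Prep}; 8:kriabiarn {Verb}; 9:mupeisk {Conj,Prep}; 10:fiazouk {Noun}.
Rule 3 cannot be satisfied by any choice of tags from the lexicon.
So there is no consistent tagging.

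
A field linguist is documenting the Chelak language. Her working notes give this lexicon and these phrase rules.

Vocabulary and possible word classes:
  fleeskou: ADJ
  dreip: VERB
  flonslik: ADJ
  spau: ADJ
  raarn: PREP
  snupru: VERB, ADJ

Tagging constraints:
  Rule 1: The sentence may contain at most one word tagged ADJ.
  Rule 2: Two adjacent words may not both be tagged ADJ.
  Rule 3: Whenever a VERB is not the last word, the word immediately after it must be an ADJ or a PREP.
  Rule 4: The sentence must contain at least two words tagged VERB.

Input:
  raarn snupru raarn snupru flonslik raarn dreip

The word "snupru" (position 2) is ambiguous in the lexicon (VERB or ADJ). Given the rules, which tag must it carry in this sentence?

VERB

Candidates per position — 1:raarn {PREP}; 2:snupru {VERB,ADJ}; 3:raarn {PREP}; 4:snupru {VERB,ADJ}; 5:flonslik {ADJ}; 6:raarn {PREP}; 7:dreip {VERB}.
At position 2, choosing ADJ makes rule 1 impossible to satisfy; hence VERB.
At position 4, choosing ADJ makes rule 1 impossible to satisfy; hence VERB.
So the tagging must be: PREP VERB PREP VERB ADJ PREP VERB.
Check: rule 1 ok; rule 2 ok; rule 3 ok; rule 4 ok.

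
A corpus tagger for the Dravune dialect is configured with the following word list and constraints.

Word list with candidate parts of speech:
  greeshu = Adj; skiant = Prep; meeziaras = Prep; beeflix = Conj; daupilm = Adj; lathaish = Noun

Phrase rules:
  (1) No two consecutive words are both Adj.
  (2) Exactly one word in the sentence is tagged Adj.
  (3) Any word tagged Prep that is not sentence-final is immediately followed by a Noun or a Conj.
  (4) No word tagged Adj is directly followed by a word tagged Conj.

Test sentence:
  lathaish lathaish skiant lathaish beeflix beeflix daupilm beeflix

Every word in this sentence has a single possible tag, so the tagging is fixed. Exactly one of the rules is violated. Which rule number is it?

4

Fixed tagging: Noun Noun Prep Noun Conj Conj Adj Conj.
Rule check: R1 ok, R2 ok, R3 ok, R4 fails.
Only rule 4 fails.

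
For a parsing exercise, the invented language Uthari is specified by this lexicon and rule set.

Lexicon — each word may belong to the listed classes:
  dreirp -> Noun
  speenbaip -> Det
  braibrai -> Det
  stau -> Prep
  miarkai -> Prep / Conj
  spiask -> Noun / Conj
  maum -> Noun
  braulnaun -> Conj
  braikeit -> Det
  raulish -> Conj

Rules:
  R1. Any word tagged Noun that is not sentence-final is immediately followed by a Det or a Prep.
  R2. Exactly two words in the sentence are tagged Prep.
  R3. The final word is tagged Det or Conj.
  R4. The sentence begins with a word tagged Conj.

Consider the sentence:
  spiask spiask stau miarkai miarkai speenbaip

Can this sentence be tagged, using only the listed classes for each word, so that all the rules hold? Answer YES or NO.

YES

Candidates per position — 1:spiask {Noun,Conj}; 2:spiask {Noun,Conj}; 3:stau {Prep}; 4:miarkai {Prep,Conj}; 5:miarkai {Prep,Conj}; 6:speenbaip {Det}.
One satisfying assignment: Conj Conj Prep Prep Conj Det.
Checking: rule 1 holds; rule 2 holds; rule 3 holds; rule 4 holds.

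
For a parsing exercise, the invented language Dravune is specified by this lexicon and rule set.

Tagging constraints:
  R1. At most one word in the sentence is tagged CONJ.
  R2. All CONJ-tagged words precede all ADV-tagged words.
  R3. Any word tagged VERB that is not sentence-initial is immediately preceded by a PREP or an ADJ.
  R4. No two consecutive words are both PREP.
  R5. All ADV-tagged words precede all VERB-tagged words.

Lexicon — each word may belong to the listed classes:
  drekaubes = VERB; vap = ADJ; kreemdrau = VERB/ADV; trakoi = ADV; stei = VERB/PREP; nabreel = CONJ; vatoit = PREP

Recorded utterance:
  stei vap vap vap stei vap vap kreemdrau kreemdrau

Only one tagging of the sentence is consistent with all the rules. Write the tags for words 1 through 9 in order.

PREP ADJ ADJ ADJ PREP ADJ ADJ ADV ADV

Candidates per position — 1:stei {VERB,PREP}; 2:vap {ADJ}; 3:vap {ADJ}; 4:vap {ADJ}; 5:stei {VERB,PREP}; 6:vap {ADJ}; 7:vap {ADJ}; 8:kreemdrau {VERB,ADV}; 9:kreemdrau {VERB,ADV}.
Word 9 cannot be VERB — rule 3 would then fail for every completion. It is ADV.
Word 1 cannot be VERB — rule 5 would then fail for every completion. It is PREP.
Word 5 cannot be VERB — rule 5 would then fail for every completion. It is PREP.
Word 8 cannot be VERB — rule 5 would then fail for every completion. It is ADV.
So the tagging must be: PREP ADJ ADJ ADJ PREP ADJ ADJ ADV ADV.
Rule-by-rule: rule 1 satisfied; rule 2 satisfied; rule 3 satisfied; rule 4 satisfied; rule 5 satisfied.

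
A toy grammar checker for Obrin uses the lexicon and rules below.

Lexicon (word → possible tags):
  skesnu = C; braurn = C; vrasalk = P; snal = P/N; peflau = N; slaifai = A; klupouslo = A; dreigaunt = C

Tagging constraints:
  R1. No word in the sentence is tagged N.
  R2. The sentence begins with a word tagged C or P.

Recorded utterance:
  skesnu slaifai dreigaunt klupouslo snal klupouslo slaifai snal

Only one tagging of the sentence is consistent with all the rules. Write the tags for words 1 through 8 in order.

Candidates per position — 1:skesnu {C}; 2:slaifai {A}; 3:dreigaunt {C}; 4:klupouslo {A}; 5:snal {P,N}; 6:klupouslo {A}; 7:slaifai {A}; 8:snal {P,N}.
At position 5, choosing N makes rule 1 impossible to satisfy; hence P.
At position 8, choosing N makes rule 1 impossible to satisfy; hence P.
That leaves exactly one tagging: C A C A P A A P.
Check: rule 1 satisfied; rule 2 satisfied.

C A C A P A A P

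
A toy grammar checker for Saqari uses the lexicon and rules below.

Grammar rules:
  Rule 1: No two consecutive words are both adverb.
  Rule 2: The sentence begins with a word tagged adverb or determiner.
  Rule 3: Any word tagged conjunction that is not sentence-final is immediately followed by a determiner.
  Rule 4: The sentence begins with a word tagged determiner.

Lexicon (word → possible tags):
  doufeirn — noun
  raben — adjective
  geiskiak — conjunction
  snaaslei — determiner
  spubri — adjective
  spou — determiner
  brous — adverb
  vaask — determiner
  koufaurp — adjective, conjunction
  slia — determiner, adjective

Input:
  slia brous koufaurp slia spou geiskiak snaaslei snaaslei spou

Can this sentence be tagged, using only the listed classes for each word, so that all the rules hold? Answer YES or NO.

YES

Candidates per position — 1:slia {determiner,adjective}; 2:brous {adverb}; 3:koufaurp {adjective,conjunction}; 4:slia {determiner,adjective}; 5:spou {determiner}; 6:geiskiak {conjunction}; 7:snaaslei {determiner}; 8:snaaslei {determiner}; 9:spou {determiner}.
One satisfying assignment: determiner adverb adjective adjective determiner conjunction determiner determiner determiner.
Checking: rule 1 satisfied; rule 2 satisfied; rule 3 satisfied; rule 4 satisfied.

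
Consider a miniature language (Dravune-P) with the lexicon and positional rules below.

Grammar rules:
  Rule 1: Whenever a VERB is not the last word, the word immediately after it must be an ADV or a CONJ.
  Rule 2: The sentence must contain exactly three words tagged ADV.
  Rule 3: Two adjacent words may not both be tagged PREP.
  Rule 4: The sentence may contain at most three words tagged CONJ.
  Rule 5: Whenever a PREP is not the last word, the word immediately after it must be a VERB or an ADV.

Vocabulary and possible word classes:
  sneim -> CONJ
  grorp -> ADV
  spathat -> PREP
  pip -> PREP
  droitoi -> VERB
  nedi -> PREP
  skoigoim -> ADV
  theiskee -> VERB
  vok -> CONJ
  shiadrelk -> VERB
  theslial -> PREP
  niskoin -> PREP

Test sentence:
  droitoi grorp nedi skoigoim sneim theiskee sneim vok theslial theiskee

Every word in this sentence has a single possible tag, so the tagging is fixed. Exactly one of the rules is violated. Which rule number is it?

2

Fixed tagging: VERB ADV PREP ADV CONJ VERB CONJ CONJ PREP VERB.
Checking each rule: R1 ✓, R2 ✗, R3 ✓, R4 ✓, R5 ✓.
Only rule 2 fails.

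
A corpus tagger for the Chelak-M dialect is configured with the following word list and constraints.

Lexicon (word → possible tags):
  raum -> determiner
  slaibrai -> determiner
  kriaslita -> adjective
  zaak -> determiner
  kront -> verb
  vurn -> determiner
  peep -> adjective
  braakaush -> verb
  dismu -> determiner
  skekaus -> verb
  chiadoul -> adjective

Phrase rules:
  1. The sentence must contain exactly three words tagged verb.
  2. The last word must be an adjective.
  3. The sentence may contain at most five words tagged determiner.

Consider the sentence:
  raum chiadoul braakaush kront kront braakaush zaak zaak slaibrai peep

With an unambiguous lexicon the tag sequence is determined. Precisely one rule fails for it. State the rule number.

Fixed tagging: determiner adjective verb verb verb verb determiner determiner determiner adjective.
Rule check: R1 ✗, R2 ✓, R3 ✓.
Only rule 1 fails.

1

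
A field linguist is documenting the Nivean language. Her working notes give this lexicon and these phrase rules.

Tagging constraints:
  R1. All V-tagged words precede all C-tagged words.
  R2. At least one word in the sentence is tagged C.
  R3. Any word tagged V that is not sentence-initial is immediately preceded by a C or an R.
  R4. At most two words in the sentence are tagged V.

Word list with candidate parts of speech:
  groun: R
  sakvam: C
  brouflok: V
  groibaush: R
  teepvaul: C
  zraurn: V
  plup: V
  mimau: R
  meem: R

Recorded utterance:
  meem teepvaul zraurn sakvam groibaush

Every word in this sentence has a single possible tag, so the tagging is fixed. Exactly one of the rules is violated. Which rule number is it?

Fixed tagging: R C V C R.
Checking each rule: R1 fails, R2 ok, R3 ok, R4 ok.
Only rule 1 fails.

1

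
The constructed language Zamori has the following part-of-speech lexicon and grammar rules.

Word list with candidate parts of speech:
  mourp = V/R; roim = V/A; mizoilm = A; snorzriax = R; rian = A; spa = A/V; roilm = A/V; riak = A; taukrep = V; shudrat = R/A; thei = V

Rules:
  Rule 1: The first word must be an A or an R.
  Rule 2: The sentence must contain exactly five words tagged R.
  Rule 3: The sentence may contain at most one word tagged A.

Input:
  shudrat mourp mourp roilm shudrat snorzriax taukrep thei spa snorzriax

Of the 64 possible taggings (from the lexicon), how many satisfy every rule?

8

Candidates per position — 1:shudrat {R,A}; 2:mourp {V,R}; 3:mourp {V,R}; 4:roilm {A,V}; 5:shudrat {R,A}; 6:snorzriax {R}; 7:taukrep {V}; 8:thei {V}; 9:spa {A,V}; 10:snorzriax {R}.
There are 64 candidate sequences in total.
Checking each against the rules leaves 8 sequences.
Count = 8.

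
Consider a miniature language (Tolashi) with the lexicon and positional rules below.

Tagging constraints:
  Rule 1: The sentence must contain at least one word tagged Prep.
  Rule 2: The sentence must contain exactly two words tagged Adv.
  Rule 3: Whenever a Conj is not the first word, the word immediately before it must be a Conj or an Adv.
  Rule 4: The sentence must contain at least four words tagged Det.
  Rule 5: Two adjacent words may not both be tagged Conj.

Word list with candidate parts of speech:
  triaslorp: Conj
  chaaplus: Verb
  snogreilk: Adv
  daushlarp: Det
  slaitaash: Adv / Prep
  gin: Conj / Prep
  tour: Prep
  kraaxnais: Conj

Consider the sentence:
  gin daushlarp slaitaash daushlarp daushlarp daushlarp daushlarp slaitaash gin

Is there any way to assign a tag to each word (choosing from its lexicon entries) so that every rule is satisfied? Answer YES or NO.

YES

Candidates per position — 1:gin {Conj,Prep}; 2:daushlarp {Det}; 3:slaitaash {Adv,Prep}; 4:daushlarp {Det}; 5:daushlarp {Det}; 6:daushlarp {Det}; 7:daushlarp {Det}; 8:slaitaash {Adv,Prep}; 9:gin {Conj,Prep}.
One satisfying assignment: Conj Det Adv Det Det Det Det Adv Prep.
Check: rule 1 ✓; rule 2 ✓; rule 3 ✓; rule 4 ✓; rule 5 ✓.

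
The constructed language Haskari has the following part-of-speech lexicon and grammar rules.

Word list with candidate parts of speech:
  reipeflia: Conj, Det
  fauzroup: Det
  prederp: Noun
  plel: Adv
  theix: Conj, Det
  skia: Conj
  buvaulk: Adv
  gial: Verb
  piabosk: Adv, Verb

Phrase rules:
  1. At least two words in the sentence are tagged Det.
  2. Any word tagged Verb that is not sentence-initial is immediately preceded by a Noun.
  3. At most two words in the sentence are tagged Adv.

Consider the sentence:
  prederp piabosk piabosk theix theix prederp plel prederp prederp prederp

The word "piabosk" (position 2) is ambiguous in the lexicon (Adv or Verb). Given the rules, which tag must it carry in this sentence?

Verb

Candidates per position — 1:prederp {Noun}; 2:piabosk {Adv,Verb}; 3:piabosk {Adv,Verb}; 4:theix {Conj,Det}; 5:theix {Conj,Det}; 6:prederp {Noun}; 7:plel {Adv}; 8:prederp {Noun}; 9:prederp {Noun}; 10:prederp {Noun}.
If word 3 were Verb, no tagging could satisfy rule 2; so word 3 is Adv.
If word 4 were Conj, no tagging could satisfy rule 1; so word 4 is Det.
If word 5 were Conj, no tagging could satisfy rule 1; so word 5 is Det.
If word 2 were Adv, no tagging could satisfy rule 3; so word 2 is Verb.
The only consistent sequence is: Noun Verb Adv Det Det Noun Adv Noun Noun Noun.
Check: rule 1 ok; rule 2 ok; rule 3 ok.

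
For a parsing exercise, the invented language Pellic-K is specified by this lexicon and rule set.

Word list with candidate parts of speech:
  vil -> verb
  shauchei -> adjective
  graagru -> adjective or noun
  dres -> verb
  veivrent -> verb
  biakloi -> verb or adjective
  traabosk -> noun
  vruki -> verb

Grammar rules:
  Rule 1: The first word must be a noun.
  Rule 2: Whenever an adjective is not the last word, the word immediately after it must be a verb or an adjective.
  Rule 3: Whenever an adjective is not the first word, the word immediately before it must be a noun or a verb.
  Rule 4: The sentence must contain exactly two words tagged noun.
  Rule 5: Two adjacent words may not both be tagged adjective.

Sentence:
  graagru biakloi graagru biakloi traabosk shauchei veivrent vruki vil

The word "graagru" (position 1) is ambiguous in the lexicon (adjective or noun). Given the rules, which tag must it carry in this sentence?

noun

Candidates per position — 1:graagru {adjective,noun}; 2:biakloi {verb,adjective}; 3:graagru {adjective,noun}; 4:biakloi {verb,adjective}; 5:traabosk {noun}; 6:shauchei {adjective}; 7:veivrent {verb}; 8:vruki {verb}; 9:vil {verb}.
At position 1, choosing adjective makes rule 1 impossible to satisfy; hence noun.
At position 3, choosing noun makes rule 4 impossible to satisfy; hence adjective.
At position 4, choosing adjective makes rule 2 impossible to satisfy; hence verb.
At position 2, choosing adjective makes rule 3 impossible to satisfy; hence verb.
That leaves exactly one tagging: noun verb adjective verb noun adjective verb verb verb.
Check: rule 1 ok; rule 2 ok; rule 3 ok; rule 4 ok; rule 5 ok.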